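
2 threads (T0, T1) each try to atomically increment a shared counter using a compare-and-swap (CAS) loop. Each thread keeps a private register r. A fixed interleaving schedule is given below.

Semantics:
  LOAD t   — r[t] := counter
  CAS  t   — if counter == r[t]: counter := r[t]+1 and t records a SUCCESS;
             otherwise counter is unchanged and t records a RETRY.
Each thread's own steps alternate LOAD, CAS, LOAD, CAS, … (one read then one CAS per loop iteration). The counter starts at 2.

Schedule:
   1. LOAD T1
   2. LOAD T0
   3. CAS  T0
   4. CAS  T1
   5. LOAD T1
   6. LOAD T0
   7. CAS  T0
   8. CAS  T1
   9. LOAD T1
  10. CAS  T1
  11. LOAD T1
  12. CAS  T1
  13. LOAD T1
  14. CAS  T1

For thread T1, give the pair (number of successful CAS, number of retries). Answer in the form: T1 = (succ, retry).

1. LOAD T1 → mem=2 r[T1]=2 [LOAD]
2. LOAD T0 → mem=2 r[T0]=2 [LOAD]
3. CAS T0 → mem=3 r[T0]=2 [OK]
4. CAS T1 → mem=3 r[T1]=2 [RETRY]
5. LOAD T1 → mem=3 r[T1]=3 [LOAD]
6. LOAD T0 → mem=3 r[T0]=3 [LOAD]
7. CAS T0 → mem=4 r[T0]=3 [OK]
8. CAS T1 → mem=4 r[T1]=3 [RETRY]
9. LOAD T1 → mem=4 r[T1]=4 [LOAD]
10. CAS T1 → mem=5 r[T1]=4 [OK]
11. LOAD T1 → mem=5 r[T1]=5 [LOAD]
12. CAS T1 → mem=6 r[T1]=5 [OK]
13. LOAD T1 → mem=6 r[T1]=6 [LOAD]
14. CAS T1 → mem=7 r[T1]=6 [OK]

T1 = (3, 2)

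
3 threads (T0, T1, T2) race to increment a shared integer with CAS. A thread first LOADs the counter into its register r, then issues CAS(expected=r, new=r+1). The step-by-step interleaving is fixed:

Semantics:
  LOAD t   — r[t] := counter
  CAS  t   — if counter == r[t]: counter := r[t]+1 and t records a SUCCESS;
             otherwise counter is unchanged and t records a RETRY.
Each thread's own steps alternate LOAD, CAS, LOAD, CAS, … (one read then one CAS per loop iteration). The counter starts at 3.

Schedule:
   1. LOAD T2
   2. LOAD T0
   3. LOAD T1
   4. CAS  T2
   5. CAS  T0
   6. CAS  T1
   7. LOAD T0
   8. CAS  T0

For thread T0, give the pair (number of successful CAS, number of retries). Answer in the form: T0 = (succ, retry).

T0 = (1, 1)

step 1: T2 LOAD ⇒ load; ctr=3 reg=3
step 2: T0 LOAD ⇒ load; ctr=3 reg=3
step 3: T1 LOAD ⇒ load; ctr=3 reg=3
step 4: T2 CAS ⇒ ok; ctr=4 reg=3
step 5: T0 CAS ⇒ retry; ctr=4 reg=3
step 6: T1 CAS ⇒ retry; ctr=4 reg=3
step 7: T0 LOAD ⇒ load; ctr=4 reg=4
step 8: T0 CAS ⇒ ok; ctr=5 reg=4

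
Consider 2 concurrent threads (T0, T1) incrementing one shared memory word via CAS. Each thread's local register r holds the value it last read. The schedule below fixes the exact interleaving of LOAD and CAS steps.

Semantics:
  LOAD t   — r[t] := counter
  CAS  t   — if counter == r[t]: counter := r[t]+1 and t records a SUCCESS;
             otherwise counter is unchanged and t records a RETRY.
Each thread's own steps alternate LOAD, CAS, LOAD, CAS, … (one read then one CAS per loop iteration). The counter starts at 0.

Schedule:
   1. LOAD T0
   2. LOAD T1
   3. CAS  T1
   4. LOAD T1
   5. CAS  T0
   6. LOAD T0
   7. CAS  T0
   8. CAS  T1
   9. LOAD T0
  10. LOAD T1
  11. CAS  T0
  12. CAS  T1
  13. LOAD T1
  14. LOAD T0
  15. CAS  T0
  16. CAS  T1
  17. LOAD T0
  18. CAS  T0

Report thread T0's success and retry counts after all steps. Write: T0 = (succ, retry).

#1 T0 reads 0
#2 T1 reads 0
#3 T1 CAS(0→1) writes; counter now 1
#4 T1 reads 1
#5 T0 CAS(0→1) fails; counter now 1
#6 T0 reads 1
#7 T0 CAS(1→2) writes; counter now 2
#8 T1 CAS(1→2) fails; counter now 2
#9 T0 reads 2
#10 T1 reads 2
#11 T0 CAS(2→3) writes; counter now 3
#12 T1 CAS(2→3) fails; counter now 3
#13 T1 reads 3
#14 T0 reads 3
#15 T0 CAS(3→4) writes; counter now 4
#16 T1 CAS(3→4) fails; counter now 4
#17 T0 reads 4
#18 T0 CAS(4→5) writes; counter now 5

T0 = (4, 1)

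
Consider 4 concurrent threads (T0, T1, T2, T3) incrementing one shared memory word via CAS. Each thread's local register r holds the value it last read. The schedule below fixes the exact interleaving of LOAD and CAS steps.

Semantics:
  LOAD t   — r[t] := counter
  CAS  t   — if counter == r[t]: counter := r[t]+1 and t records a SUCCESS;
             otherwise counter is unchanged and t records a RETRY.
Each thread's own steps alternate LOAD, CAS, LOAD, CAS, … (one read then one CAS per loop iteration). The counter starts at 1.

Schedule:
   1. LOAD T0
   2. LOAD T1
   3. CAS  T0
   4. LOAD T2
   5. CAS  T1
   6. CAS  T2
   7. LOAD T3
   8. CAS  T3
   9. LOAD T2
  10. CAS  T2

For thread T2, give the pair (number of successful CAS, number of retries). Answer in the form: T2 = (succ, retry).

T2 = (2, 0)

T0 LOAD — after: cnt=1, r=1 — load
T1 LOAD — after: cnt=1, r=1 — load
T0 CAS — after: cnt=2, r=1 — ok
T2 LOAD — after: cnt=2, r=2 — load
T1 CAS — after: cnt=2, r=1 — retry
T2 CAS — after: cnt=3, r=2 — ok
T3 LOAD — after: cnt=3, r=3 — load
T3 CAS — after: cnt=4, r=3 — ok
T2 LOAD — after: cnt=4, r=4 — load
T2 CAS — after: cnt=5, r=4 — ok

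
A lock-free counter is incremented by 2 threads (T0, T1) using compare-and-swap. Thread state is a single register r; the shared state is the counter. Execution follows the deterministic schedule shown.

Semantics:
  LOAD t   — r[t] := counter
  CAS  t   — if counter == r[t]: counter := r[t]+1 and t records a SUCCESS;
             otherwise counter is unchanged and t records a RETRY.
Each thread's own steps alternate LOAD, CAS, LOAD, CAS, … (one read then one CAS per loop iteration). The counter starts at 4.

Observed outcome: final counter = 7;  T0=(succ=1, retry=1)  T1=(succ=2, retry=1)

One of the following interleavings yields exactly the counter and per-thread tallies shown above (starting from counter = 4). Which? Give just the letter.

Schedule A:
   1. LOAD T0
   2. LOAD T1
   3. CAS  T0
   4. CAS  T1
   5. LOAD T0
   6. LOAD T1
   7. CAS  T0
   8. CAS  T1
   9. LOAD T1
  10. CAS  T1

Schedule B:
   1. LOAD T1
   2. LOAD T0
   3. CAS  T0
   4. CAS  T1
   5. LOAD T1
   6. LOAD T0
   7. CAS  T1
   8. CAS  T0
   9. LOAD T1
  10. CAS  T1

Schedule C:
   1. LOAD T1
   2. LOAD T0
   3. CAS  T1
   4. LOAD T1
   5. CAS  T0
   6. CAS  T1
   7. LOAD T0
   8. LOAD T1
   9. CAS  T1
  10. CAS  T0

Run B:
1. LOAD T1 → mem=4 r[T1]=4 [LOAD]
2. LOAD T0 → mem=4 r[T0]=4 [LOAD]
3. CAS T0 → mem=5 r[T0]=4 [OK]
4. CAS T1 → mem=5 r[T1]=4 [RETRY]
5. LOAD T1 → mem=5 r[T1]=5 [LOAD]
6. LOAD T0 → mem=5 r[T0]=5 [LOAD]
7. CAS T1 → mem=6 r[T1]=5 [OK]
8. CAS T0 → mem=6 r[T0]=5 [RETRY]
9. LOAD T1 → mem=6 r[T1]=6 [LOAD]
10. CAS T1 → mem=7 r[T1]=6 [OK]

B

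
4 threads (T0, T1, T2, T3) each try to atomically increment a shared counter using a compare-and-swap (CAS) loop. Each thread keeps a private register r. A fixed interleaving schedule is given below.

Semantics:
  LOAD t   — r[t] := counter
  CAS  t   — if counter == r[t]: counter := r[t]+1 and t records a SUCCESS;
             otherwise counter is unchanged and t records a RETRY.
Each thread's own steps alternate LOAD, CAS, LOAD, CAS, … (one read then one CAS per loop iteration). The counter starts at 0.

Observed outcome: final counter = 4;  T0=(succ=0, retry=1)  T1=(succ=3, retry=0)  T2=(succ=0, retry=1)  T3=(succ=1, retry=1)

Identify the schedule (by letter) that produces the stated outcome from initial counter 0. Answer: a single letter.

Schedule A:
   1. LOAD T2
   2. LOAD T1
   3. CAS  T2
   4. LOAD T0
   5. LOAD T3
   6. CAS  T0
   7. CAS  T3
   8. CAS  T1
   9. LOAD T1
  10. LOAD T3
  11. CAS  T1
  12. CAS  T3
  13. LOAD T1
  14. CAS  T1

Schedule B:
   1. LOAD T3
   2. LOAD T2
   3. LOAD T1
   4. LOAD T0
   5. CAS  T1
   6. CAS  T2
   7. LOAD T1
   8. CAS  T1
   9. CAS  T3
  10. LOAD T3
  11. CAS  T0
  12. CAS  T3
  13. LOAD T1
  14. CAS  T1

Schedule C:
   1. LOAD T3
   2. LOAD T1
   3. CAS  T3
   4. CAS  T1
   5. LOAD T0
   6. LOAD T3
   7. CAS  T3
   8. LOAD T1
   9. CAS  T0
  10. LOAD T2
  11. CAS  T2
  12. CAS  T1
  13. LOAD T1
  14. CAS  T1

B

Simulating candidate B:
step 1: T3 LOAD ⇒ load; ctr=0 reg=0
step 2: T2 LOAD ⇒ load; ctr=0 reg=0
step 3: T1 LOAD ⇒ load; ctr=0 reg=0
step 4: T0 LOAD ⇒ load; ctr=0 reg=0
step 5: T1 CAS ⇒ ok; ctr=1 reg=0
step 6: T2 CAS ⇒ retry; ctr=1 reg=0
step 7: T1 LOAD ⇒ load; ctr=1 reg=1
step 8: T1 CAS ⇒ ok; ctr=2 reg=1
step 9: T3 CAS ⇒ retry; ctr=2 reg=0
step 10: T3 LOAD ⇒ load; ctr=2 reg=2
step 11: T0 CAS ⇒ retry; ctr=2 reg=0
step 12: T3 CAS ⇒ ok; ctr=3 reg=2
step 13: T1 LOAD ⇒ load; ctr=3 reg=3
step 14: T1 CAS ⇒ ok; ctr=4 reg=3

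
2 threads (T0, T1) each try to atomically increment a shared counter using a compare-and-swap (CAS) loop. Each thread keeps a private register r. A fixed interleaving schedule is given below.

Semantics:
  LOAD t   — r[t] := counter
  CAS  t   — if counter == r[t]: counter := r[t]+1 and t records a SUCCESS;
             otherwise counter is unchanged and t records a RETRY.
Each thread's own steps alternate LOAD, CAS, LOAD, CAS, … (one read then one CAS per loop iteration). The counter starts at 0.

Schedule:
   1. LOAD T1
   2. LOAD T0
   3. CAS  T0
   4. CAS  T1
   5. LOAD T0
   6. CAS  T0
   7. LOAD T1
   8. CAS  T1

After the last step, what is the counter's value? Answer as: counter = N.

counter = 3

   1) LOAD T1:  M=0  r_T1=0
   2) LOAD T0:  M=0  r_T0=0
   3) CAS  T0:  M=1  r_T0=0 ✓
   4) CAS  T1:  M=1  r_T1=0 ✗
   5) LOAD T0:  M=1  r_T0=1
   6) CAS  T0:  M=2  r_T0=1 ✓
   7) LOAD T1:  M=2  r_T1=2
   8) CAS  T1:  M=3  r_T1=2 ✓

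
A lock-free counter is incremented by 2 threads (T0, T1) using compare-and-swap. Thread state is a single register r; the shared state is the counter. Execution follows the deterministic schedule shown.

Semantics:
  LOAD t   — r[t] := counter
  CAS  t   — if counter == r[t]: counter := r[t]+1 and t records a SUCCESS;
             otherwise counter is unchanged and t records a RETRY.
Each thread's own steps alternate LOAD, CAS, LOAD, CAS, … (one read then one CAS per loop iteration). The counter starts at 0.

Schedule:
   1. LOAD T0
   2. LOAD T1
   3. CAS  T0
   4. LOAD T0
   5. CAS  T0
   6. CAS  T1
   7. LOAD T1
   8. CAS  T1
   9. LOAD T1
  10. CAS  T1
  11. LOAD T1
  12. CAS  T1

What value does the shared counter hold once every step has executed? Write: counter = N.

1. LOAD T0 → mem=0 r[T0]=0 [LOAD]
2. LOAD T1 → mem=0 r[T1]=0 [LOAD]
3. CAS T0 → mem=1 r[T0]=0 [OK]
4. LOAD T0 → mem=1 r[T0]=1 [LOAD]
5. CAS T0 → mem=2 r[T0]=1 [OK]
6. CAS T1 → mem=2 r[T1]=0 [RETRY]
7. LOAD T1 → mem=2 r[T1]=2 [LOAD]
8. CAS T1 → mem=3 r[T1]=2 [OK]
9. LOAD T1 → mem=3 r[T1]=3 [LOAD]
10. CAS T1 → mem=4 r[T1]=3 [OK]
11. LOAD T1 → mem=4 r[T1]=4 [LOAD]
12. CAS T1 → mem=5 r[T1]=4 [OK]

counter = 5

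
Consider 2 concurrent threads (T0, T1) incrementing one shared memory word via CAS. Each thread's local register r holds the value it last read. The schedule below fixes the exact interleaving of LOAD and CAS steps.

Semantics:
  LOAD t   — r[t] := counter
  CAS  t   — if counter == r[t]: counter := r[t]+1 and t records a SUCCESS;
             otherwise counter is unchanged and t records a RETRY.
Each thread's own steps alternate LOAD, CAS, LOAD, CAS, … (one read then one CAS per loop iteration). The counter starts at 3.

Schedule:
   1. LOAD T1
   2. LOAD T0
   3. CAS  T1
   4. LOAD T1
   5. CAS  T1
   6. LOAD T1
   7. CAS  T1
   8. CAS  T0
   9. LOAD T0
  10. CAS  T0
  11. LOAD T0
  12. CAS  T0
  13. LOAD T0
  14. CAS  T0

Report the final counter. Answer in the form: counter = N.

counter = 9

1. LOAD T1 → mem=3 r[T1]=3 [LOAD]
2. LOAD T0 → mem=3 r[T0]=3 [LOAD]
3. CAS T1 → mem=4 r[T1]=3 [OK]
4. LOAD T1 → mem=4 r[T1]=4 [LOAD]
5. CAS T1 → mem=5 r[T1]=4 [OK]
6. LOAD T1 → mem=5 r[T1]=5 [LOAD]
7. CAS T1 → mem=6 r[T1]=5 [OK]
8. CAS T0 → mem=6 r[T0]=3 [RETRY]
9. LOAD T0 → mem=6 r[T0]=6 [LOAD]
10. CAS T0 → mem=7 r[T0]=6 [OK]
11. LOAD T0 → mem=7 r[T0]=7 [LOAD]
12. CAS T0 → mem=8 r[T0]=7 [OK]
13. LOAD T0 → mem=8 r[T0]=8 [LOAD]
14. CAS T0 → mem=9 r[T0]=8 [OK]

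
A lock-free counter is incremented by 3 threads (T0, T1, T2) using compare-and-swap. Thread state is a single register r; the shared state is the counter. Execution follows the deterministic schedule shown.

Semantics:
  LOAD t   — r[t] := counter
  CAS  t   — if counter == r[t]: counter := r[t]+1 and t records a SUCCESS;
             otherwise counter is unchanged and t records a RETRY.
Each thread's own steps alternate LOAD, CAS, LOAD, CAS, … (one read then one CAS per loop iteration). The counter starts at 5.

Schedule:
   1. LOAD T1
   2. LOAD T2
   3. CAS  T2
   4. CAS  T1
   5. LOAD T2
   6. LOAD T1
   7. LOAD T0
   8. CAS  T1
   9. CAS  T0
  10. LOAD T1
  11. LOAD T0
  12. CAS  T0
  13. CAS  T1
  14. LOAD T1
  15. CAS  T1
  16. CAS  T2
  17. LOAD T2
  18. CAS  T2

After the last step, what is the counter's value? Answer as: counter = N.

counter = 10

T1 LOAD — after: cnt=5, r=5 — load
T2 LOAD — after: cnt=5, r=5 — load
T2 CAS — after: cnt=6, r=5 — ok
T1 CAS — after: cnt=6, r=5 — retry
T2 LOAD — after: cnt=6, r=6 — load
T1 LOAD — after: cnt=6, r=6 — load
T0 LOAD — after: cnt=6, r=6 — load
T1 CAS — after: cnt=7, r=6 — ok
T0 CAS — after: cnt=7, r=6 — retry
T1 LOAD — after: cnt=7, r=7 — load
T0 LOAD — after: cnt=7, r=7 — load
T0 CAS — after: cnt=8, r=7 — ok
T1 CAS — after: cnt=8, r=7 — retry
T1 LOAD — after: cnt=8, r=8 — load
T1 CAS — after: cnt=9, r=8 — ok
T2 CAS — after: cnt=9, r=6 — retry
T2 LOAD — after: cnt=9, r=9 — load
T2 CAS — after: cnt=10, r=9 — ok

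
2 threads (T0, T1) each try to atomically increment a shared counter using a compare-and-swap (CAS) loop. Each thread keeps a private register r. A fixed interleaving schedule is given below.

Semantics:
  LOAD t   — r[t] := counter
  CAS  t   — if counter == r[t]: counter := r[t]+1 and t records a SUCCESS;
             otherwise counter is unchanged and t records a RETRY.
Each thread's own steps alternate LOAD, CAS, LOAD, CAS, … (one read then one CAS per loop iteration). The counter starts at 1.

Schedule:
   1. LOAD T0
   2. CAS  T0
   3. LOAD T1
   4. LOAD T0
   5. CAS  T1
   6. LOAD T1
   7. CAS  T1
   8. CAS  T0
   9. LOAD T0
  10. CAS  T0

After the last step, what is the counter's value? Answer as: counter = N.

counter = 5

1. LOAD T0 → mem=1 r[T0]=1 [LOAD]
2. CAS T0 → mem=2 r[T0]=1 [OK]
3. LOAD T1 → mem=2 r[T1]=2 [LOAD]
4. LOAD T0 → mem=2 r[T0]=2 [LOAD]
5. CAS T1 → mem=3 r[T1]=2 [OK]
6. LOAD T1 → mem=3 r[T1]=3 [LOAD]
7. CAS T1 → mem=4 r[T1]=3 [OK]
8. CAS T0 → mem=4 r[T0]=2 [RETRY]
9. LOAD T0 → mem=4 r[T0]=4 [LOAD]
10. CAS T0 → mem=5 r[T0]=4 [OK]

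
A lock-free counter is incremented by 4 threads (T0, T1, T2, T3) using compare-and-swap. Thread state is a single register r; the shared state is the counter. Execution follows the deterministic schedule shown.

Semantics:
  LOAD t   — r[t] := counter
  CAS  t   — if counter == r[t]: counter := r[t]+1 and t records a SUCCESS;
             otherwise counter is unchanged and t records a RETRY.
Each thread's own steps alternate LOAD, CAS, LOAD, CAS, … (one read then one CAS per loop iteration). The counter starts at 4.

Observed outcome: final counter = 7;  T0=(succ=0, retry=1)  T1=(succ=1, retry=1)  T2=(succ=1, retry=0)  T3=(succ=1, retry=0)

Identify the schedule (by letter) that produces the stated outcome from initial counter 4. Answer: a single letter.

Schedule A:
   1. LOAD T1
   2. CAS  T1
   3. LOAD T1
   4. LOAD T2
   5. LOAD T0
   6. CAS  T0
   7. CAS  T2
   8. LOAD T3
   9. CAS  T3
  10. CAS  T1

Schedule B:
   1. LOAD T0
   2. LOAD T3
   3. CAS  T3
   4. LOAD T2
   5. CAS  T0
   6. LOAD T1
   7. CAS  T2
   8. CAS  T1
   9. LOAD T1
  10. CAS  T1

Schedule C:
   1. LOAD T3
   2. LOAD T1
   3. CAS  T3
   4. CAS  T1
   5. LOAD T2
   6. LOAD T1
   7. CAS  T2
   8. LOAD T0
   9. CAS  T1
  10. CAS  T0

Run B:
T0 LOAD — after: cnt=4, r=4 — load
T3 LOAD — after: cnt=4, r=4 — load
T3 CAS — after: cnt=5, r=4 — ok
T2 LOAD — after: cnt=5, r=5 — load
T0 CAS — after: cnt=5, r=4 — retry
T1 LOAD — after: cnt=5, r=5 — load
T2 CAS — after: cnt=6, r=5 — ok
T1 CAS — after: cnt=6, r=5 — retry
T1 LOAD — after: cnt=6, r=6 — load
T1 CAS — after: cnt=7, r=6 — ok

B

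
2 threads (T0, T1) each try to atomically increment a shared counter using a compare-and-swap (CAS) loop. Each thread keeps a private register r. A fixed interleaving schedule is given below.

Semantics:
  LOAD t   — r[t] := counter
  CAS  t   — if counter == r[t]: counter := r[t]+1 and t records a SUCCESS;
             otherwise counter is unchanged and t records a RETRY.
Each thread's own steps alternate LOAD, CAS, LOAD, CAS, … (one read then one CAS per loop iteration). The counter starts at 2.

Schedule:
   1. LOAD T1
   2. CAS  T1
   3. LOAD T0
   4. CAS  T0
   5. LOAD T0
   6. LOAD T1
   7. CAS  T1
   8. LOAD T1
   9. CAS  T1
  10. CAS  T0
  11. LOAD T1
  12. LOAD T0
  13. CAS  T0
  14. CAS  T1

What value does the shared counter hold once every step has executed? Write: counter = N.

1. LOAD T1 → mem=2 r[T1]=2 [LOAD]
2. CAS T1 → mem=3 r[T1]=2 [OK]
3. LOAD T0 → mem=3 r[T0]=3 [LOAD]
4. CAS T0 → mem=4 r[T0]=3 [OK]
5. LOAD T0 → mem=4 r[T0]=4 [LOAD]
6. LOAD T1 → mem=4 r[T1]=4 [LOAD]
7. CAS T1 → mem=5 r[T1]=4 [OK]
8. LOAD T1 → mem=5 r[T1]=5 [LOAD]
9. CAS T1 → mem=6 r[T1]=5 [OK]
10. CAS T0 → mem=6 r[T0]=4 [RETRY]
11. LOAD T1 → mem=6 r[T1]=6 [LOAD]
12. LOAD T0 → mem=6 r[T0]=6 [LOAD]
13. CAS T0 → mem=7 r[T0]=6 [OK]
14. CAS T1 → mem=7 r[T1]=6 [RETRY]

counter = 7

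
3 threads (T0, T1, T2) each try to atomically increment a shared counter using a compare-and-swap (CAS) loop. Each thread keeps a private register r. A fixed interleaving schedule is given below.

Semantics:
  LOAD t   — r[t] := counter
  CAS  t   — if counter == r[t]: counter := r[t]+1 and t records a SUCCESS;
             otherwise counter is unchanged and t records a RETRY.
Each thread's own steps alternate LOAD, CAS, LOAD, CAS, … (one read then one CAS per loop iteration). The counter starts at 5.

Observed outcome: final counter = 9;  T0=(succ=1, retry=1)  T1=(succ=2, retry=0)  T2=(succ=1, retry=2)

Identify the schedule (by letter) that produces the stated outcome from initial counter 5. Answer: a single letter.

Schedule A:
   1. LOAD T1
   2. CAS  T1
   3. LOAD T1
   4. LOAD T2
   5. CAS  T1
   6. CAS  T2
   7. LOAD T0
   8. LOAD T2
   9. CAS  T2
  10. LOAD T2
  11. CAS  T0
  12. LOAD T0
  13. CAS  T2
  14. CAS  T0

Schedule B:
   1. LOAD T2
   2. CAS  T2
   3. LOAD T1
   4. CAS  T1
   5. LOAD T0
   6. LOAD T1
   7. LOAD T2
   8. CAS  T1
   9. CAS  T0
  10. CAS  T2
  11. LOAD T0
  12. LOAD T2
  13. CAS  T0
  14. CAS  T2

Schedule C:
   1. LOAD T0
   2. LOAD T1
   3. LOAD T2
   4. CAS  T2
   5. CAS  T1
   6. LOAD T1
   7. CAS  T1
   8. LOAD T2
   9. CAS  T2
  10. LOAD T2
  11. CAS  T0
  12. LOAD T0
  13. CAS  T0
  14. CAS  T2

B

Run B:
#1 T2 reads 5
#2 T2 CAS(5→6) writes; counter now 6
#3 T1 reads 6
#4 T1 CAS(6→7) writes; counter now 7
#5 T0 reads 7
#6 T1 reads 7
#7 T2 reads 7
#8 T1 CAS(7→8) writes; counter now 8
#9 T0 CAS(7→8) fails; counter now 8
#10 T2 CAS(7→8) fails; counter now 8
#11 T0 reads 8
#12 T2 reads 8
#13 T0 CAS(8→9) writes; counter now 9
#14 T2 CAS(8→9) fails; counter now 9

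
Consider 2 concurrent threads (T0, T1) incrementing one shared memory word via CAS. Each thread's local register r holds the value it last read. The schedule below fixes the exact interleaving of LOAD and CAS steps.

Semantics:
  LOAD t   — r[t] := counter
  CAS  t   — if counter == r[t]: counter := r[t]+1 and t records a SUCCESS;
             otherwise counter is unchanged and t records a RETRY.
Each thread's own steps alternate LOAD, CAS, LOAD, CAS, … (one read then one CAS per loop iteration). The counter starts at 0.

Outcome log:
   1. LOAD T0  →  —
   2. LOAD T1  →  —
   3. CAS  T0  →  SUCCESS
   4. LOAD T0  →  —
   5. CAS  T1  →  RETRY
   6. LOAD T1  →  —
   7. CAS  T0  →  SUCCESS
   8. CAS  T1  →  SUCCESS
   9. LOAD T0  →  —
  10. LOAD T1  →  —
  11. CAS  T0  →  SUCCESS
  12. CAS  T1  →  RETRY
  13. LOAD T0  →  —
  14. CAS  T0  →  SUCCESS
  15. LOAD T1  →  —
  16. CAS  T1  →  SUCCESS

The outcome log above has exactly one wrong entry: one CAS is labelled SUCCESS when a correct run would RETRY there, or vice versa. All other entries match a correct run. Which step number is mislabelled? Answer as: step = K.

step = 8

Correct run:
1. LOAD T0 → mem=0 r[T0]=0 [LOAD]
2. LOAD T1 → mem=0 r[T1]=0 [LOAD]
3. CAS T0 → mem=1 r[T0]=0 [OK]
4. LOAD T0 → mem=1 r[T0]=1 [LOAD]
5. CAS T1 → mem=1 r[T1]=0 [RETRY]
6. LOAD T1 → mem=1 r[T1]=1 [LOAD]
7. CAS T0 → mem=2 r[T0]=1 [OK]
8. CAS T1 → mem=2 r[T1]=1 [RETRY]
9. LOAD T0 → mem=2 r[T0]=2 [LOAD]
10. LOAD T1 → mem=2 r[T1]=2 [LOAD]
11. CAS T0 → mem=3 r[T0]=2 [OK]
12. CAS T1 → mem=3 r[T1]=2 [RETRY]
13. LOAD T0 → mem=3 r[T0]=3 [LOAD]
14. CAS T0 → mem=4 r[T0]=3 [OK]
15. LOAD T1 → mem=4 r[T1]=4 [LOAD]
16. CAS T1 → mem=5 r[T1]=4 [OK]
Flip is step 8.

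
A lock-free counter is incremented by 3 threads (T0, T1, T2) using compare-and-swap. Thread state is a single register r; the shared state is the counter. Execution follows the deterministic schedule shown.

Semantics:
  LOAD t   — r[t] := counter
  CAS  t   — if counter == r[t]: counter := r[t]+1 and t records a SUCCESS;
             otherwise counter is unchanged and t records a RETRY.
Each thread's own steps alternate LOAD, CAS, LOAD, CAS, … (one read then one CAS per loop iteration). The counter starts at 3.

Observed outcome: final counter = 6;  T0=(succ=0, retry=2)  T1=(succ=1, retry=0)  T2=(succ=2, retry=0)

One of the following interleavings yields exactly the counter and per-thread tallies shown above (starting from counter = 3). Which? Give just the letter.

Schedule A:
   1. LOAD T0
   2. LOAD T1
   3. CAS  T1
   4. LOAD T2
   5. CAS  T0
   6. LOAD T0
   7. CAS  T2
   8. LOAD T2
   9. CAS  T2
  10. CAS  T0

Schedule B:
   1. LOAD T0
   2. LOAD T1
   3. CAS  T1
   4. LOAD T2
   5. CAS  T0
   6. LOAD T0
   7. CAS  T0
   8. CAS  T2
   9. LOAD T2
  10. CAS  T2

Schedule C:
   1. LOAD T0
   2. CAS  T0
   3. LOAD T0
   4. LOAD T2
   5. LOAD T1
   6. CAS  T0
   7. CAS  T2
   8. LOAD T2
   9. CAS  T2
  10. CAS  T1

Simulating candidate A:
step 1: T0 LOAD ⇒ load; ctr=3 reg=3
step 2: T1 LOAD ⇒ load; ctr=3 reg=3
step 3: T1 CAS ⇒ ok; ctr=4 reg=3
step 4: T2 LOAD ⇒ load; ctr=4 reg=4
step 5: T0 CAS ⇒ retry; ctr=4 reg=3
step 6: T0 LOAD ⇒ load; ctr=4 reg=4
step 7: T2 CAS ⇒ ok; ctr=5 reg=4
step 8: T2 LOAD ⇒ load; ctr=5 reg=5
step 9: T2 CAS ⇒ ok; ctr=6 reg=5
step 10: T0 CAS ⇒ retry; ctr=6 reg=4

A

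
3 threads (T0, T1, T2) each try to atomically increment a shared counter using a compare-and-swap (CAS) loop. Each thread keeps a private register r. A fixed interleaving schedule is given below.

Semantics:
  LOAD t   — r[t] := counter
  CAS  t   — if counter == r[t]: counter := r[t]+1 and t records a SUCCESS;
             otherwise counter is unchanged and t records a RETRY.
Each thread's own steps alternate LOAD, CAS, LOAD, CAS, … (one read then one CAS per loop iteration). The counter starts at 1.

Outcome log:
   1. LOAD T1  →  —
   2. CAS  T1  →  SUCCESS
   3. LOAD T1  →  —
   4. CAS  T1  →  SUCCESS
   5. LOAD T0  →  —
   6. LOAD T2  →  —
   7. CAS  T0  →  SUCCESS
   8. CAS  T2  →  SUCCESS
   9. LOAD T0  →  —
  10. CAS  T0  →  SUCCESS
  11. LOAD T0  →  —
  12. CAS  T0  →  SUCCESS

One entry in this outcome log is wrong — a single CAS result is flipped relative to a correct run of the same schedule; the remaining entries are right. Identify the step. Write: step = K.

step = 8

Reference trace:
T1 LOAD — after: cnt=1, r=1 — load
T1 CAS — after: cnt=2, r=1 — ok
T1 LOAD — after: cnt=2, r=2 — load
T1 CAS — after: cnt=3, r=2 — ok
T0 LOAD — after: cnt=3, r=3 — load
T2 LOAD — after: cnt=3, r=3 — load
T0 CAS — after: cnt=4, r=3 — ok
T2 CAS — after: cnt=4, r=3 — retry
T0 LOAD — after: cnt=4, r=4 — load
T0 CAS — after: cnt=5, r=4 — ok
T0 LOAD — after: cnt=5, r=5 — load
T0 CAS — after: cnt=6, r=5 — ok
Mismatch at 8.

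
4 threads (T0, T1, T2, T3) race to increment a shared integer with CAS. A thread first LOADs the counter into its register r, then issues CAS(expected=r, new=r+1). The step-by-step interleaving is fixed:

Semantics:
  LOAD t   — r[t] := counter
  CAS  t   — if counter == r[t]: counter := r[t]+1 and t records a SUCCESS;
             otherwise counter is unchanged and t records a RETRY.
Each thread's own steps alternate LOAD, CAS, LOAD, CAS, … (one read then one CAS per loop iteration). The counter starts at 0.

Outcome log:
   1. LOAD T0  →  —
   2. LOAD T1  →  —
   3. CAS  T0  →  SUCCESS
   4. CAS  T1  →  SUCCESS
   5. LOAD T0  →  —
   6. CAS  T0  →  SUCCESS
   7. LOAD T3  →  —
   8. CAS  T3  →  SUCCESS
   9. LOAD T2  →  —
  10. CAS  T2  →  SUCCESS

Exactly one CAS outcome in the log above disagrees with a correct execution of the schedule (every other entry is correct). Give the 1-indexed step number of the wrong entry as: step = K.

step = 4

Correct run:
1. LOAD T0 → mem=0 r[T0]=0 [LOAD]
2. LOAD T1 → mem=0 r[T1]=0 [LOAD]
3. CAS T0 → mem=1 r[T0]=0 [OK]
4. CAS T1 → mem=1 r[T1]=0 [RETRY]
5. LOAD T0 → mem=1 r[T0]=1 [LOAD]
6. CAS T0 → mem=2 r[T0]=1 [OK]
7. LOAD T3 → mem=2 r[T3]=2 [LOAD]
8. CAS T3 → mem=3 r[T3]=2 [OK]
9. LOAD T2 → mem=3 r[T2]=3 [LOAD]
10. CAS T2 → mem=4 r[T2]=3 [OK]
Flip is step 4.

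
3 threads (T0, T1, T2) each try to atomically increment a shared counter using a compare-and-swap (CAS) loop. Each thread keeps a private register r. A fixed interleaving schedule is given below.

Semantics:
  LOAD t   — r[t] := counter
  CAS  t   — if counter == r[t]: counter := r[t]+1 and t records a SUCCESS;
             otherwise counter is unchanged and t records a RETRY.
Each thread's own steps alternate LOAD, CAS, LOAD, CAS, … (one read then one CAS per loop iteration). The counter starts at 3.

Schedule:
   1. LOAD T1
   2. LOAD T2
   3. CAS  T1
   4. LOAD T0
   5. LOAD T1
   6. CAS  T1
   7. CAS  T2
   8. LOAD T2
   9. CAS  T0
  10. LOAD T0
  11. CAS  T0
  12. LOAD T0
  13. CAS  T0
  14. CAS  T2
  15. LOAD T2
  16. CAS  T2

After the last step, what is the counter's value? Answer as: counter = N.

counter = 8

step 1: T1 LOAD ⇒ load; ctr=3 reg=3
step 2: T2 LOAD ⇒ load; ctr=3 reg=3
step 3: T1 CAS ⇒ ok; ctr=4 reg=3
step 4: T0 LOAD ⇒ load; ctr=4 reg=4
step 5: T1 LOAD ⇒ load; ctr=4 reg=4
step 6: T1 CAS ⇒ ok; ctr=5 reg=4
step 7: T2 CAS ⇒ retry; ctr=5 reg=3
step 8: T2 LOAD ⇒ load; ctr=5 reg=5
step 9: T0 CAS ⇒ retry; ctr=5 reg=4
step 10: T0 LOAD ⇒ load; ctr=5 reg=5
step 11: T0 CAS ⇒ ok; ctr=6 reg=5
step 12: T0 LOAD ⇒ load; ctr=6 reg=6
step 13: T0 CAS ⇒ ok; ctr=7 reg=6
step 14: T2 CAS ⇒ retry; ctr=7 reg=5
step 15: T2 LOAD ⇒ load; ctr=7 reg=7
step 16: T2 CAS ⇒ ok; ctr=8 reg=7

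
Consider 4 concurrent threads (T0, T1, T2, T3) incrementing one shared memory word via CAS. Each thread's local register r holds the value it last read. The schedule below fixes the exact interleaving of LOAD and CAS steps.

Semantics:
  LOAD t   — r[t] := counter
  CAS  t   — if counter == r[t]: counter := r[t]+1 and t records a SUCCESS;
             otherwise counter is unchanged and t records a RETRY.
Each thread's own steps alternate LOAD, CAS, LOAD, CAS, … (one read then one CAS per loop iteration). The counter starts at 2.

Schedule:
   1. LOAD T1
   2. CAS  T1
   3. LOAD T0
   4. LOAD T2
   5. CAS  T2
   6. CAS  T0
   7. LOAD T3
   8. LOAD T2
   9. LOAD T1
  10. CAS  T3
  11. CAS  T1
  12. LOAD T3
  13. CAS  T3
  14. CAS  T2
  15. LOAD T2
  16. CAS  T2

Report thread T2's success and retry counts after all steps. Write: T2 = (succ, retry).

T2 = (2, 1)

1. LOAD T1 → mem=2 r[T1]=2 [LOAD]
2. CAS T1 → mem=3 r[T1]=2 [OK]
3. LOAD T0 → mem=3 r[T0]=3 [LOAD]
4. LOAD T2 → mem=3 r[T2]=3 [LOAD]
5. CAS T2 → mem=4 r[T2]=3 [OK]
6. CAS T0 → mem=4 r[T0]=3 [RETRY]
7. LOAD T3 → mem=4 r[T3]=4 [LOAD]
8. LOAD T2 → mem=4 r[T2]=4 [LOAD]
9. LOAD T1 → mem=4 r[T1]=4 [LOAD]
10. CAS T3 → mem=5 r[T3]=4 [OK]
11. CAS T1 → mem=5 r[T1]=4 [RETRY]
12. LOAD T3 → mem=5 r[T3]=5 [LOAD]
13. CAS T3 → mem=6 r[T3]=5 [OK]
14. CAS T2 → mem=6 r[T2]=4 [RETRY]
15. LOAD T2 → mem=6 r[T2]=6 [LOAD]
16. CAS T2 → mem=7 r[T2]=6 [OK]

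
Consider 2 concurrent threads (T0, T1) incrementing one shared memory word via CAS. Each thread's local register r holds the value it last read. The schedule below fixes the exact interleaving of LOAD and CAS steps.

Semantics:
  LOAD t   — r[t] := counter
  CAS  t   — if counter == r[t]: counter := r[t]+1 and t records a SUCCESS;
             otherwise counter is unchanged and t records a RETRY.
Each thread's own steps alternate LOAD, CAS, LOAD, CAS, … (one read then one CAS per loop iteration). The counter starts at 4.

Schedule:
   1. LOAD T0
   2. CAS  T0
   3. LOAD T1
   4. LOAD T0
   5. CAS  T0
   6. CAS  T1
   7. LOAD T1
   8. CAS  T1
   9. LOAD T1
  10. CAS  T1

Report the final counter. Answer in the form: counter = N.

[1] T0.load  rd  (counter 4, T0.r 4)
[2] T0.cas  hit  (counter 5, T0.r 4)
[3] T1.load  rd  (counter 5, T1.r 5)
[4] T0.load  rd  (counter 5, T0.r 5)
[5] T0.cas  hit  (counter 6, T0.r 5)
[6] T1.cas  miss  (counter 6, T1.r 5)
[7] T1.load  rd  (counter 6, T1.r 6)
[8] T1.cas  hit  (counter 7, T1.r 6)
[9] T1.load  rd  (counter 7, T1.r 7)
[10] T1.cas  hit  (counter 8, T1.r 7)

counter = 8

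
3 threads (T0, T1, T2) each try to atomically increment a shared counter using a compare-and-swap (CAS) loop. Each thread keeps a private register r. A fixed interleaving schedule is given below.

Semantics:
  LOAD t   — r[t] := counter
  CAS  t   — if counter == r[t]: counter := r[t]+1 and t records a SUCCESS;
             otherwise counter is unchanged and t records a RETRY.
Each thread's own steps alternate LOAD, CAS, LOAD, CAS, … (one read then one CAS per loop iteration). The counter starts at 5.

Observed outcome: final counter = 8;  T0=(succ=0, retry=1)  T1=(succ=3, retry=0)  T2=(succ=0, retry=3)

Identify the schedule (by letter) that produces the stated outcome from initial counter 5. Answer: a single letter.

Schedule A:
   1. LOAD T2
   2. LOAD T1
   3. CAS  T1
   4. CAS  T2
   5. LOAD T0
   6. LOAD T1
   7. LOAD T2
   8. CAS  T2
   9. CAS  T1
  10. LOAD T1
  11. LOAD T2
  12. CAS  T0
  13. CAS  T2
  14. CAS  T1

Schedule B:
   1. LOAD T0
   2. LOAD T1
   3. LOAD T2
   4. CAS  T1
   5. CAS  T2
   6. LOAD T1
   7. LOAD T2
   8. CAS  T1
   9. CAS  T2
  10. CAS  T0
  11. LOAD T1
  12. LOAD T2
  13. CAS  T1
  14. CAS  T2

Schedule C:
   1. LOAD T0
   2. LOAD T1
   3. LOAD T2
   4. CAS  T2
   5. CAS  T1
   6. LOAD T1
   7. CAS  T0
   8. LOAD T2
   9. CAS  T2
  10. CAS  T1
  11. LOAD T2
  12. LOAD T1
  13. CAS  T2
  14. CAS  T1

Run B:
#1 T0 reads 5
#2 T1 reads 5
#3 T2 reads 5
#4 T1 CAS(5→6) writes; counter now 6
#5 T2 CAS(5→6) fails; counter now 6
#6 T1 reads 6
#7 T2 reads 6
#8 T1 CAS(6→7) writes; counter now 7
#9 T2 CAS(6→7) fails; counter now 7
#10 T0 CAS(5→6) fails; counter now 7
#11 T1 reads 7
#12 T2 reads 7
#13 T1 CAS(7→8) writes; counter now 8
#14 T2 CAS(7→8) fails; counter now 8

B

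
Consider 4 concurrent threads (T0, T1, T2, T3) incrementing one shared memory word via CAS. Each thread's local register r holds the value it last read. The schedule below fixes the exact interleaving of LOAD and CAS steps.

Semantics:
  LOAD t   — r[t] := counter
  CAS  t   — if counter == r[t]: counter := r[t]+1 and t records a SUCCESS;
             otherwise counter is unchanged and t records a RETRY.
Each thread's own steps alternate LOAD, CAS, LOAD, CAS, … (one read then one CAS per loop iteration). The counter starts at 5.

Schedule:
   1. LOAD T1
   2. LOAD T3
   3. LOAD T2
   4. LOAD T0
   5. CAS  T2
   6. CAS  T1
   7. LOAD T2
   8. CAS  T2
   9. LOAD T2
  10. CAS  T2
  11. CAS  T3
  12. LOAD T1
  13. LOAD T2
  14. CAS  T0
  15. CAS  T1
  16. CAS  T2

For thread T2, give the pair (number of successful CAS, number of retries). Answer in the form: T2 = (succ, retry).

T2 = (3, 1)

T1 LOAD — after: cnt=5, r=5 — load
T3 LOAD — after: cnt=5, r=5 — load
T2 LOAD — after: cnt=5, r=5 — load
T0 LOAD — after: cnt=5, r=5 — load
T2 CAS — after: cnt=6, r=5 — ok
T1 CAS — after: cnt=6, r=5 — retry
T2 LOAD — after: cnt=6, r=6 — load
T2 CAS — after: cnt=7, r=6 — ok
T2 LOAD — after: cnt=7, r=7 — load
T2 CAS — after: cnt=8, r=7 — ok
T3 CAS — after: cnt=8, r=5 — retry
T1 LOAD — after: cnt=8, r=8 — load
T2 LOAD — after: cnt=8, r=8 — load
T0 CAS — after: cnt=8, r=5 — retry
T1 CAS — after: cnt=9, r=8 — ok
T2 CAS — after: cnt=9, r=8 — retry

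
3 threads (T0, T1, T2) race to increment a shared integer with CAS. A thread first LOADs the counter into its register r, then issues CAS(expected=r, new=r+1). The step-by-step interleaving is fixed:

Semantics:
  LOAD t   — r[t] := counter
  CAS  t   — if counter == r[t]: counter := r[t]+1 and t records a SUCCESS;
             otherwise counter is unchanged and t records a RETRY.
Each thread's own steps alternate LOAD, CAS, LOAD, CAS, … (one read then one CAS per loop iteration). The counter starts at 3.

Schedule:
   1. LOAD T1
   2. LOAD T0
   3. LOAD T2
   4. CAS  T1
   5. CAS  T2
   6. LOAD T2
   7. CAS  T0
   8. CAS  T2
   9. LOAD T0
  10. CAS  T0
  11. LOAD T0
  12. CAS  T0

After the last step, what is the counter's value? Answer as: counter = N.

1. LOAD T1 → mem=3 r[T1]=3 [LOAD]
2. LOAD T0 → mem=3 r[T0]=3 [LOAD]
3. LOAD T2 → mem=3 r[T2]=3 [LOAD]
4. CAS T1 → mem=4 r[T1]=3 [OK]
5. CAS T2 → mem=4 r[T2]=3 [RETRY]
6. LOAD T2 → mem=4 r[T2]=4 [LOAD]
7. CAS T0 → mem=4 r[T0]=3 [RETRY]
8. CAS T2 → mem=5 r[T2]=4 [OK]
9. LOAD T0 → mem=5 r[T0]=5 [LOAD]
10. CAS T0 → mem=6 r[T0]=5 [OK]
11. LOAD T0 → mem=6 r[T0]=6 [LOAD]
12. CAS T0 → mem=7 r[T0]=6 [OK]

counter = 7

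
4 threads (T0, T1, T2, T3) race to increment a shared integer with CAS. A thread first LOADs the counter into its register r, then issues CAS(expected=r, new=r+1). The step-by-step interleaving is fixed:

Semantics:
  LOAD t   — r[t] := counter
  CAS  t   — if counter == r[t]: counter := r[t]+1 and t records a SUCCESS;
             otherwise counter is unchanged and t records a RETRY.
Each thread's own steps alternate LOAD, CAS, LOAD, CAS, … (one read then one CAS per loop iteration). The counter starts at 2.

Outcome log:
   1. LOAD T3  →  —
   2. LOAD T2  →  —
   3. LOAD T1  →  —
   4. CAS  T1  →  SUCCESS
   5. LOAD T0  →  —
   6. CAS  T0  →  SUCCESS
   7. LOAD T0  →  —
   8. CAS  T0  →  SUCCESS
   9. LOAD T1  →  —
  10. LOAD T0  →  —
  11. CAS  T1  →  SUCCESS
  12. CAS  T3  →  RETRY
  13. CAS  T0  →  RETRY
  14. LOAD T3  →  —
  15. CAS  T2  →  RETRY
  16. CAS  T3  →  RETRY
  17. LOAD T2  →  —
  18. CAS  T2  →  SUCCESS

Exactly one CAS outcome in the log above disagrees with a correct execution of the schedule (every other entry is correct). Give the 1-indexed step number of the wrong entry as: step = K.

Correct run:
#1 T3 reads 2
#2 T2 reads 2
#3 T1 reads 2
#4 T1 CAS(2→3) writes; counter now 3
#5 T0 reads 3
#6 T0 CAS(3→4) writes; counter now 4
#7 T0 reads 4
#8 T0 CAS(4→5) writes; counter now 5
#9 T1 reads 5
#10 T0 reads 5
#11 T1 CAS(5→6) writes; counter now 6
#12 T3 CAS(2→3) fails; counter now 6
#13 T0 CAS(5→6) fails; counter now 6
#14 T3 reads 6
#15 T2 CAS(2→3) fails; counter now 6
#16 T3 CAS(6→7) writes; counter now 7
#17 T2 reads 7
#18 T2 CAS(7→8) writes; counter now 8
Flip is step 16.

step = 16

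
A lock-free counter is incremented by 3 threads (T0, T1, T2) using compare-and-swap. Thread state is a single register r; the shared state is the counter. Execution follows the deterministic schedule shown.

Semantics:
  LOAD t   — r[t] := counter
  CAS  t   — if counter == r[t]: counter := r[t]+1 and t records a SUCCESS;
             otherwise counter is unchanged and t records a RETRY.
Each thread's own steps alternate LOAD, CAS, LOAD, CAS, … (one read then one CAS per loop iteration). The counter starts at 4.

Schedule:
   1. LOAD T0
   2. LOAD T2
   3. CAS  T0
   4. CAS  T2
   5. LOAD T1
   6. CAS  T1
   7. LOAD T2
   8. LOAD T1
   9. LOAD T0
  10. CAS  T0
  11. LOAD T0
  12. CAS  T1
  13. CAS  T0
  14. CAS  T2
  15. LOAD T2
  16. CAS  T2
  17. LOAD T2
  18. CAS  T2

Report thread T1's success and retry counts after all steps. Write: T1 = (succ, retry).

T1 = (1, 1)

1. LOAD T0 → mem=4 r[T0]=4 [LOAD]
2. LOAD T2 → mem=4 r[T2]=4 [LOAD]
3. CAS T0 → mem=5 r[T0]=4 [OK]
4. CAS T2 → mem=5 r[T2]=4 [RETRY]
5. LOAD T1 → mem=5 r[T1]=5 [LOAD]
6. CAS T1 → mem=6 r[T1]=5 [OK]
7. LOAD T2 → mem=6 r[T2]=6 [LOAD]
8. LOAD T1 → mem=6 r[T1]=6 [LOAD]
9. LOAD T0 → mem=6 r[T0]=6 [LOAD]
10. CAS T0 → mem=7 r[T0]=6 [OK]
11. LOAD T0 → mem=7 r[T0]=7 [LOAD]
12. CAS T1 → mem=7 r[T1]=6 [RETRY]
13. CAS T0 → mem=8 r[T0]=7 [OK]
14. CAS T2 → mem=8 r[T2]=6 [RETRY]
15. LOAD T2 → mem=8 r[T2]=8 [LOAD]
16. CAS T2 → mem=9 r[T2]=8 [OK]
17. LOAD T2 → mem=9 r[T2]=9 [LOAD]
18. CAS T2 → mem=10 r[T2]=9 [OK]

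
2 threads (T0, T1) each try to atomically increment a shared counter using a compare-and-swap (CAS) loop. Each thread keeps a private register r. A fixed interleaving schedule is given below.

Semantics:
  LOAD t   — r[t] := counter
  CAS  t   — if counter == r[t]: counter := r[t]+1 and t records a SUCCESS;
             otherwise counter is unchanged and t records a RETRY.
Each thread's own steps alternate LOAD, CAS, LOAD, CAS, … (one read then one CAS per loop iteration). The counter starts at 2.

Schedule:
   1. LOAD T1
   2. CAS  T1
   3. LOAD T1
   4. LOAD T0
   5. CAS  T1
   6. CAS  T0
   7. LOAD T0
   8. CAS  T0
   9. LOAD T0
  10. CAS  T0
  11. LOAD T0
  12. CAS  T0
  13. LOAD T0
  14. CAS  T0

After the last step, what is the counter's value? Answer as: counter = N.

counter = 8

[1] T1.load  rd  (counter 2, T1.r 2)
[2] T1.cas  hit  (counter 3, T1.r 2)
[3] T1.load  rd  (counter 3, T1.r 3)
[4] T0.load  rd  (counter 3, T0.r 3)
[5] T1.cas  hit  (counter 4, T1.r 3)
[6] T0.cas  miss  (counter 4, T0.r 3)
[7] T0.load  rd  (counter 4, T0.r 4)
[8] T0.cas  hit  (counter 5, T0.r 4)
[9] T0.load  rd  (counter 5, T0.r 5)
[10] T0.cas  hit  (counter 6, T0.r 5)
[11] T0.load  rd  (counter 6, T0.r 6)
[12] T0.cas  hit  (counter 7, T0.r 6)
[13] T0.load  rd  (counter 7, T0.r 7)
[14] T0.cas  hit  (counter 8, T0.r 7)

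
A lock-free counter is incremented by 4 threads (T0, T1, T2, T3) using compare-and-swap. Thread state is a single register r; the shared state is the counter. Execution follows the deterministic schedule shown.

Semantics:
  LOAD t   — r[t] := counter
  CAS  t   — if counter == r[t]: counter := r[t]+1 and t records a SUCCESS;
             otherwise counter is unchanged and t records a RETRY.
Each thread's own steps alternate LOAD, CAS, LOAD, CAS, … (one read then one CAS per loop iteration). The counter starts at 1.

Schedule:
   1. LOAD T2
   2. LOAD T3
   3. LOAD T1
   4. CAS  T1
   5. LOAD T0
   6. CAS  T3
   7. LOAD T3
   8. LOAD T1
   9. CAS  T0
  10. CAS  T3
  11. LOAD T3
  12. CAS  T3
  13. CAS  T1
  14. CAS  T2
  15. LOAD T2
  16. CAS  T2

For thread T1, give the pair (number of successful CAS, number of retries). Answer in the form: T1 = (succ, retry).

[1] T2.load  rd  (counter 1, T2.r 1)
[2] T3.load  rd  (counter 1, T3.r 1)
[3] T1.load  rd  (counter 1, T1.r 1)
[4] T1.cas  hit  (counter 2, T1.r 1)
[5] T0.load  rd  (counter 2, T0.r 2)
[6] T3.cas  miss  (counter 2, T3.r 1)
[7] T3.load  rd  (counter 2, T3.r 2)
[8] T1.load  rd  (counter 2, T1.r 2)
[9] T0.cas  hit  (counter 3, T0.r 2)
[10] T3.cas  miss  (counter 3, T3.r 2)
[11] T3.load  rd  (counter 3, T3.r 3)
[12] T3.cas  hit  (counter 4, T3.r 3)
[13] T1.cas  miss  (counter 4, T1.r 2)
[14] T2.cas  miss  (counter 4, T2.r 1)
[15] T2.load  rd  (counter 4, T2.r 4)
[16] T2.cas  hit  (counter 5, T2.r 4)

T1 = (1, 1)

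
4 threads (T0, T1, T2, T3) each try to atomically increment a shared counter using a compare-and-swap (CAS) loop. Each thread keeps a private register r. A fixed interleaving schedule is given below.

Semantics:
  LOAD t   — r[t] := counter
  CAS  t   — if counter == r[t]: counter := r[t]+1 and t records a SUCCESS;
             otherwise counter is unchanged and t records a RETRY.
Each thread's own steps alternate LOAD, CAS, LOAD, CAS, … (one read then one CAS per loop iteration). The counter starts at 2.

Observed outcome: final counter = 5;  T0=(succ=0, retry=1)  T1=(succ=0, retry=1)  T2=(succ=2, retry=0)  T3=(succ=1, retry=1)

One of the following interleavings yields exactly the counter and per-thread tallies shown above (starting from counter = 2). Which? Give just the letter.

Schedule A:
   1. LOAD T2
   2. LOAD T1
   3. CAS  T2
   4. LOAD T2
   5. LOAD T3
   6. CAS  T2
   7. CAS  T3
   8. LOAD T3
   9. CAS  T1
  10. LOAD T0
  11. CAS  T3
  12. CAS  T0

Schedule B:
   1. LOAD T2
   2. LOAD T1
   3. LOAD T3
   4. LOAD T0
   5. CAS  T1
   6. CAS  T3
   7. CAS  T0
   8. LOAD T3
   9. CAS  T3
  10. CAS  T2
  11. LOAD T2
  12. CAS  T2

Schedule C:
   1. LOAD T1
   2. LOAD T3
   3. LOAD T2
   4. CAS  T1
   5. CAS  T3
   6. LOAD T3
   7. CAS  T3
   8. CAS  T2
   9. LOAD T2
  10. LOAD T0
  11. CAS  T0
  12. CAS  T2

A

Tracing schedule A:
[1] T2.load  rd  (counter 2, T2.r 2)
[2] T1.load  rd  (counter 2, T1.r 2)
[3] T2.cas  hit  (counter 3, T2.r 2)
[4] T2.load  rd  (counter 3, T2.r 3)
[5] T3.load  rd  (counter 3, T3.r 3)
[6] T2.cas  hit  (counter 4, T2.r 3)
[7] T3.cas  miss  (counter 4, T3.r 3)
[8] T3.load  rd  (counter 4, T3.r 4)
[9] T1.cas  miss  (counter 4, T1.r 2)
[10] T0.load  rd  (counter 4, T0.r 4)
[11] T3.cas  hit  (counter 5, T3.r 4)
[12] T0.cas  miss  (counter 5, T0.r 4)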